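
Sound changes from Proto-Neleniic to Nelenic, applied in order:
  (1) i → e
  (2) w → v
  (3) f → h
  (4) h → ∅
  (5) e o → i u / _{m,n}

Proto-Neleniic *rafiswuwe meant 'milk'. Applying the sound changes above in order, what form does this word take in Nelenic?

raesvuve

Nelenic: start from *rafiswuwe.
  rule 1 (vowel merger): rafiswuwe → rafeswuwe
  rule 2 (unconditioned shift): rafeswuwe → rafesvuve
  rule 3 (unconditioned shift): rafesvuve → rahesvuve
  rule 4 (h-loss): rahesvuve → raesvuve
  rule 5: no change — raesvuve
  ⇒ Nelenic raesvuve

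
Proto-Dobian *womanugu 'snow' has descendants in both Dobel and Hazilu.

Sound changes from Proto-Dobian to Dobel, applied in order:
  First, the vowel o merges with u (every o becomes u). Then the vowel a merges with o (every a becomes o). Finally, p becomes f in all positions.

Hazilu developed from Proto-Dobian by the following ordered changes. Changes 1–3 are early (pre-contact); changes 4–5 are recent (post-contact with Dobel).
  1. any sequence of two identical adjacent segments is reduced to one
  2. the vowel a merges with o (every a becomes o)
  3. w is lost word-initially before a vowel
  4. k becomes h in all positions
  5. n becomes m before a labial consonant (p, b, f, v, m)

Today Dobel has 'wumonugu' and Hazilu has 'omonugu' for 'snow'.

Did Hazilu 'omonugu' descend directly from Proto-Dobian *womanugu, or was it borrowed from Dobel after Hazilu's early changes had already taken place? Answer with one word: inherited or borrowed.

inherited

If inherited, *womanugu would pass through all of Hazilu's changes:
Hazilu: *womanugu > womonugu > omonugu  (by vowel merger, glide loss)
If borrowed from Dobel 'wumonugu' after the early changes, it would undergo only the recent ones:
  rule 4 (unconditioned shift): no change (wumonugu)
  rule 5 (nasal place assimilation): no change (wumonugu)
  ⇒ as a loan: wumonugu
Hazilu 'omonugu' matches the inherited outcome exactly, so it is an inherited cognate, not a loan.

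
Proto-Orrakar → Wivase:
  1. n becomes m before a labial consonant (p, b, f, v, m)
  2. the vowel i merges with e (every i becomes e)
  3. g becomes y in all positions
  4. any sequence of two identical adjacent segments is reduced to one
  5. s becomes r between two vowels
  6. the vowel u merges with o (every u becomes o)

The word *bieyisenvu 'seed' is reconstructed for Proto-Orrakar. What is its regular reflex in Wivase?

beyeremvo

Wivase: *bieyisenvu > bieyisemvu > beeyesemvu > beyesemvu > beyeremvu > beyeremvo  (by nasal place assimilation, vowel merger, degemination, rhotacism, vowel merger)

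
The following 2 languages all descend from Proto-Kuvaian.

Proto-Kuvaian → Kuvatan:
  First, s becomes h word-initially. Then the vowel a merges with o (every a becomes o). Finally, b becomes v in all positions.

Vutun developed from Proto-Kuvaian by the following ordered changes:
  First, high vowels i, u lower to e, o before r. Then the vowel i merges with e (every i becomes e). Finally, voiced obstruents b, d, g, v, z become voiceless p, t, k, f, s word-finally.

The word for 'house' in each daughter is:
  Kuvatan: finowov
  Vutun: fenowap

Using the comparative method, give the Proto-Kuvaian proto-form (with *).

*finowab

Position 6: Kuvatan has o, Vutun has a. Vutun preserves a here (none of its changes turn any other segment into a), so the proto-segment is *a.
Position 7: Kuvatan has v, Vutun has p. Taking the neighbouring segments as reconstructed: Kuvatan v could go back to *b or *v; Vutun p could go back to *p or *b — the one source consistent with every daughter is *b.
This points to *finowab. Verify forward in each daughter:
Kuvatan: start from *finowab.
  rule 1: no change — finowab
  rule 2 (vowel merger): finowab → finowob
  rule 3 (unconditioned shift): finowob → finowov
  ⇒ Kuvatan finowov
Vutun: *finowab
  finowab (rule 1 does not apply)
  finowab → fenowab   [vowel merger]
  fenowab → fenowap   [final devoicing]
  giving Vutun fenowap.
Only *finowab yields all of Kuvatan finowov, Vutun fenowap.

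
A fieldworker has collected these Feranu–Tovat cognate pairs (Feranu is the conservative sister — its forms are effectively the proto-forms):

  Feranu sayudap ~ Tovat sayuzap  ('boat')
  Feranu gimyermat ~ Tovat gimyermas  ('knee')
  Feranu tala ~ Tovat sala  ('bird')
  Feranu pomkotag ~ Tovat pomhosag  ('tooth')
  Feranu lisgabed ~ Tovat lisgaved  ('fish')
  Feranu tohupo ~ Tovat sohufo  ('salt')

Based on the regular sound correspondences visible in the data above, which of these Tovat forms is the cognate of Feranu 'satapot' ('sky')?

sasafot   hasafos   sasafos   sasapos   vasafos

pomkotag ~ pomhosag — Feranu t corresponds to Tovat s between vowels (before a back vowel).
tohupo ~ sohufo — Feranu p corresponds to Tovat f between vowels (before a back vowel).
gimyermat ~ gimyermas — Feranu t corresponds to Tovat s word-finally.
Applying these to Feranu 'satapot':
  satapot → sasapot   (t→s between vowels (before a back vowel))
  sasapot → sasafot   (p→f between vowels (before a back vowel))
  sasafot → sasafos   (t→s word-finally)
So the Tovat cognate is 'sasafos'.

sasafos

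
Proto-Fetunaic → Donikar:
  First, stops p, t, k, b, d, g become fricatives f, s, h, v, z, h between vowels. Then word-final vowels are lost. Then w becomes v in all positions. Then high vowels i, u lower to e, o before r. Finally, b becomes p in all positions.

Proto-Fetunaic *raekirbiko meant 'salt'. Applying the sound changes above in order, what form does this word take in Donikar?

Donikar: start from *raekirbiko.
  rule 1 (intervocalic lenition): raekirbiko → raehirbiho
  rule 2 (apocope): raehirbiho → raehirbih
  rule 3: no change — raehirbih
  rule 4 (pre-rhotic lowering): raehirbih → raeherbih
  rule 5 (unconditioned shift): raeherbih → raeherpih
  ⇒ Donikar raeherpih

raeherpih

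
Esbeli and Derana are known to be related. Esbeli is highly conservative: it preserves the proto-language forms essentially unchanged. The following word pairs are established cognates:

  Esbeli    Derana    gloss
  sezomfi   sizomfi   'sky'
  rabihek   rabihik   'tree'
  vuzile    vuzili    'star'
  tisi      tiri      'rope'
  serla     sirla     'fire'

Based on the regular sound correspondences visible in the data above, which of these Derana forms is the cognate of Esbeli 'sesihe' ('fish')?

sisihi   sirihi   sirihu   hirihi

sezomfi ~ sizomfi, rabihek ~ rabihik — Esbeli e corresponds to Derana i after a consonant, before a consonant other than r, m, n, p, b, f, v.
tisi ~ tiri — Esbeli s corresponds to Derana r between vowels (before a front vowel).
vuzile ~ vuzili — Esbeli e corresponds to Derana i word-finally.
Applying these to Esbeli 'sesihe':
  sesihe → sisihe   (e→i after a consonant, before a consonant other than r, m, n, p, b, f, v)
  sisihe → sirihe   (s→r between vowels (before a front vowel))
  sirihe → sirihi   (e→i word-finally)
So the Derana cognate is 'sirihi'.

sirihi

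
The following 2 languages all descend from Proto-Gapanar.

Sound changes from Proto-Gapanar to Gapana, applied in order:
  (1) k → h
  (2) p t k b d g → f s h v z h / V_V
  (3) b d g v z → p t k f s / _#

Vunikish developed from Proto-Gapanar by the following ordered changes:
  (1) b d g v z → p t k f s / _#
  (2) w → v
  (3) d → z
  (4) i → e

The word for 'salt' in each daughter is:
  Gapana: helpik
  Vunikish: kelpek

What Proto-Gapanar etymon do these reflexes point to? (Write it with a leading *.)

*kelpig

Position 1: Gapana has h, Vunikish has k. Taking the neighbouring segments as reconstructed: Gapana h could go back to *k or *h; Vunikish k can only go back to *k — the one source consistent with every daughter is *k.
Position 6: Gapana has k, Vunikish has k. In Gapana, k can only continue *g, so the proto-segment is *g.
Position 5: Gapana has i, Vunikish has e. Gapana preserves i here (none of its changes turn any other segment into i), so the proto-segment is *i.
The remaining positions agree across the daughters. Check the candidate against every language:
Gapana: start from *kelpig.
  rule 1 (unconditioned shift): kelpig → helpig
  rule 2: no change — helpig
  rule 3 (final devoicing): helpig → helpik
  ⇒ Gapana helpik
Vunikish: *kelpig
  kelpig → kelpik   [final devoicing]
  kelpik (rule 2 does not apply)
  kelpik (rule 3 does not apply)
  kelpik → kelpek   [vowel merger]
  giving Vunikish kelpek.
*kelpig is the unique common source.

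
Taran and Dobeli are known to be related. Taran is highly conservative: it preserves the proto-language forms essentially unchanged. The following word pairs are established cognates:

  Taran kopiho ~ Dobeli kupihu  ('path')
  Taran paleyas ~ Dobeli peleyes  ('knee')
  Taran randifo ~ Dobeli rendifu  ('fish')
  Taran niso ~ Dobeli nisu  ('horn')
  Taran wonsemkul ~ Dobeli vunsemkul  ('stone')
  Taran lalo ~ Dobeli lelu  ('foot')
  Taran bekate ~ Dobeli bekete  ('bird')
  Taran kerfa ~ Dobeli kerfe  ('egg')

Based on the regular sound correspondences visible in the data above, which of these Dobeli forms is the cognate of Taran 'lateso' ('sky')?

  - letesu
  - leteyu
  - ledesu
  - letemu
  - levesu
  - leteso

paleyas ~ peleyes, lalo ~ lelu — Taran a corresponds to Dobeli e after a consonant, before a consonant other than r, m, n, p, b, f, v.
kopiho ~ kupihu, randifo ~ rendifu — Taran o corresponds to Dobeli u word-finally.
Applying these to Taran 'lateso':
  lateso → leteso   (a→e after a consonant, before a consonant other than r, m, n, p, b, f, v)
  leteso → letesu   (o→u word-finally)
So the Dobeli cognate is 'letesu'.

letesu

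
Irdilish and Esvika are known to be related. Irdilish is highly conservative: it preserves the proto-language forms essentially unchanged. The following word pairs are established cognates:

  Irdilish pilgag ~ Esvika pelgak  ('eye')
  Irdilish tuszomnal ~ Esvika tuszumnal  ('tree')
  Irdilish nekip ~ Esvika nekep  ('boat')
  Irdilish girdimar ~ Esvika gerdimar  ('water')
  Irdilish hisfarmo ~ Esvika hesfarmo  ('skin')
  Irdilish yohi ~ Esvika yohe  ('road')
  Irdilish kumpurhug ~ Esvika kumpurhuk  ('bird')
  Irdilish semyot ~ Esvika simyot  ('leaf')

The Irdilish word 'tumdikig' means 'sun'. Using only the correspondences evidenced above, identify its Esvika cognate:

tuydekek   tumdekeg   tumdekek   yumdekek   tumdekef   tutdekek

pilgag ~ pelgak, hisfarmo ~ hesfarmo — Irdilish i corresponds to Esvika e after a consonant, before a consonant other than r, m, n, p, b, f, v.
pilgag ~ pelgak, kumpurhug ~ kumpurhuk — Irdilish g corresponds to Esvika k word-finally.
Applying these to Irdilish 'tumdikig':
  tumdikig → tumdekig   (i→e after a consonant, before a consonant other than r, m, n, p, b, f, v)
  tumdekig → tumdekeg   (i→e after a consonant, before a consonant other than r, m, n, p, b, f, v)
  tumdekeg → tumdekek   (g→k word-finally)
So the Esvika cognate is 'tumdekek'.

tumdekek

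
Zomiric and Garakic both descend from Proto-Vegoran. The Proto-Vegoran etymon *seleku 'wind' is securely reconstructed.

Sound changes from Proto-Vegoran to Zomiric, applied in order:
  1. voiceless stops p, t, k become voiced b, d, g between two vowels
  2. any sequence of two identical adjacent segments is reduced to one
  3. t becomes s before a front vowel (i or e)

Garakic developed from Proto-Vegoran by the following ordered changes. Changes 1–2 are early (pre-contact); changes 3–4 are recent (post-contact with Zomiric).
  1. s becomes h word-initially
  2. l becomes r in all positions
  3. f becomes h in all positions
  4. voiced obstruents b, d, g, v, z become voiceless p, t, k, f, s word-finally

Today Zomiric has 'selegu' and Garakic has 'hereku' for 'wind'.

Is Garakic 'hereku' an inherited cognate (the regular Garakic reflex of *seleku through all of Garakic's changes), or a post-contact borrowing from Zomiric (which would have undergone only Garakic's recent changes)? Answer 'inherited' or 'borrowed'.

If inherited, *seleku would pass through all of Garakic's changes:
Garakic: start from *seleku.
  rule 1 (debuccalisation): seleku → heleku
  rule 2 (unconditioned shift): heleku → hereku
  rule 3: no change — hereku
  rule 4: no change — hereku
  ⇒ Garakic hereku
If borrowed from Zomiric 'selegu' after the early changes, it would undergo only the recent ones:
  rule 3 (unconditioned shift): no change (selegu)
  rule 4 (final devoicing): no change (selegu)
  ⇒ as a loan: selegu
Garakic 'hereku' matches the inherited outcome exactly, so it is an inherited cognate, not a loan.

inherited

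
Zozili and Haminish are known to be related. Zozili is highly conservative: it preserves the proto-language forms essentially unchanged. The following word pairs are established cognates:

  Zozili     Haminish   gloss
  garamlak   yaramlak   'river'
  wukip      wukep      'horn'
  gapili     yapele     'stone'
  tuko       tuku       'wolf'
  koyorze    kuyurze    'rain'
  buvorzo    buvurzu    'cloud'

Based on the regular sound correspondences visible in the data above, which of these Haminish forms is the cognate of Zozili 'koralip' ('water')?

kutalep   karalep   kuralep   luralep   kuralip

kuralep

koyorze ~ kuyurze, buvorzo ~ buvurzu — Zozili o corresponds to Haminish u after a consonant, before r.
wukip ~ wukep — Zozili i corresponds to Haminish e after a consonant, before a labial obstruent.
Applying these to Zozili 'koralip':
  koralip → kuralip   (o→u after a consonant, before r)
  kuralip → kuralep   (i→e after a consonant, before a labial obstruent)
So the Haminish cognate is 'kuralep'.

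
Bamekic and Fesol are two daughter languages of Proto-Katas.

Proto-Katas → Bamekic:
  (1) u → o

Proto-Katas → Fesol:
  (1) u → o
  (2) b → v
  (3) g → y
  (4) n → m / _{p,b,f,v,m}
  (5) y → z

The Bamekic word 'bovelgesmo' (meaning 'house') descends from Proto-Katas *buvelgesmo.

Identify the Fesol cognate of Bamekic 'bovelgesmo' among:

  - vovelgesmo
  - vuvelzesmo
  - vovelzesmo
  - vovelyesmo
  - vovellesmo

vovelzesmo

Fesol: *buvelgesmo > bovelgesmo > vovelgesmo > vovelyesmo > vovelzesmo  (by vowel merger, unconditioned shift, unconditioned shift, unconditioned shift)
The other candidates each miss or misapply at least one Fesol change.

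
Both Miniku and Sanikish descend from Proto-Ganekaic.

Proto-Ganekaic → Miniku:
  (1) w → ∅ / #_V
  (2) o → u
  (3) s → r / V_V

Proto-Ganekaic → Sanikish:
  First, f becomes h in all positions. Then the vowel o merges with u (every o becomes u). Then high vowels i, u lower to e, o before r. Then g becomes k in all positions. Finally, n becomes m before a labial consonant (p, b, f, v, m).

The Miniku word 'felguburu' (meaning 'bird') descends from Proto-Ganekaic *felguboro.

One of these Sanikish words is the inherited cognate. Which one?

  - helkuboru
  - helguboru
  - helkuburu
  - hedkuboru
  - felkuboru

helkuboru

Sanikish: *felguboro > helguboro > helguburu > helguboru > helkuboru  (by unconditioned shift, vowel merger, pre-rhotic lowering, unconditioned shift)
Only 'helkuboru' matches the regular Sanikish development of *felguboro.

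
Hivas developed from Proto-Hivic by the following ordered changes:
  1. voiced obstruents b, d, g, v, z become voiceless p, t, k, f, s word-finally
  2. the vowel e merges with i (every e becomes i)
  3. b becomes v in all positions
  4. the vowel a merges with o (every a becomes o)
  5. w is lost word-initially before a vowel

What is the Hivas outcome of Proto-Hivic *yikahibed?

yikohivit

Hivas: *yikahibed
  yikahibed → yikahibet   [final devoicing]
  yikahibet → yikahibit   [vowel merger]
  yikahibit → yikahivit   [unconditioned shift]
  yikahivit → yikohivit   [vowel merger]
  yikohivit (rule 5 does not apply)
  giving Hivas yikohivit.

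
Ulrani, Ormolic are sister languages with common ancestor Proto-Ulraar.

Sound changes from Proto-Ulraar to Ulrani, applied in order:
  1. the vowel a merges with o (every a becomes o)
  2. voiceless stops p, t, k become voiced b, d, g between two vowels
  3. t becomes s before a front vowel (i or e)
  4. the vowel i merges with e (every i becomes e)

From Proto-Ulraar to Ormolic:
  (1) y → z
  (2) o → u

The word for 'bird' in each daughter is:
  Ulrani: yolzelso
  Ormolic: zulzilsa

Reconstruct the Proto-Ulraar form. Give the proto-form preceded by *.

*yolzilsa

Position 2: Ulrani has o, Ormolic has u. Taking the neighbouring segments as reconstructed: Ulrani o could go back to *a or *o; Ormolic u could go back to *o or *u — the one source consistent with every daughter is *o.
Position 1: Ulrani has y, Ormolic has z. Ulrani preserves y here (none of its changes turn any other segment into y), so the proto-segment is *y.
Position 8: Ulrani has o, Ormolic has a. Ormolic preserves a here (none of its changes turn any other segment into a), so the proto-segment is *a.
Verify the candidate proto-form against each daughter:
Ulrani: start from *yolzilsa.
  rule 1 (vowel merger): yolzilsa → yolzilso
  rule 2: no change — yolzilso
  rule 3: no change — yolzilso
  rule 4 (vowel merger): yolzilso → yolzelso
  ⇒ Ulrani yolzelso
Ormolic: *yolzilsa
  yolzilsa → zolzilsa   [unconditioned shift]
  zolzilsa → zulzilsa   [vowel merger]
  giving Ormolic zulzilsa.
*yolzilsa is the unique common source.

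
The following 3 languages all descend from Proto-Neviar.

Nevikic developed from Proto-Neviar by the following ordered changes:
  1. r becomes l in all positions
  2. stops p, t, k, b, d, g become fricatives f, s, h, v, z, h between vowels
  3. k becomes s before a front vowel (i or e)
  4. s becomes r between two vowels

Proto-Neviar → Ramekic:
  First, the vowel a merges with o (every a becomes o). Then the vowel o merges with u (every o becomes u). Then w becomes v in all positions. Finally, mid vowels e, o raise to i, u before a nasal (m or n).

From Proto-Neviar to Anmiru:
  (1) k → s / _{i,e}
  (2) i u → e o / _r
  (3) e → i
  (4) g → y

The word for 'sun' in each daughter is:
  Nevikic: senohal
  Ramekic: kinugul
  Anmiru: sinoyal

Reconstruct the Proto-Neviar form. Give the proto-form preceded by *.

*kenogal

Position 5: Nevikic has h, Ramekic has g, Anmiru has y. Ramekic preserves g here (none of its changes turn any other segment into g), so the proto-segment is *g.
Position 4: Nevikic has o, Ramekic has u, Anmiru has o. Nevikic preserves o here (none of its changes turn any other segment into o), so the proto-segment is *o.
Position 6: Nevikic has a, Ramekic has u, Anmiru has a. Nevikic preserves a here (none of its changes turn any other segment into a), so the proto-segment is *a.
Continuing position by position gives *kenogal; check it forward:
Nevikic: *kenogal
  kenogal (rule 1 does not apply)
  kenogal → kenohal   [intervocalic lenition]
  kenohal → senohal   [palatalisation]
  senohal (rule 4 does not apply)
  giving Nevikic senohal.
Ramekic: *kenogal > kenogol > kenugul > kinugul  (by vowel merger, vowel merger, pre-nasal raising)
Anmiru: *kenogal
  kenogal → senogal   [palatalisation]
  senogal (rule 2 does not apply)
  senogal → sinogal   [vowel merger]
  sinogal → sinoyal   [unconditioned shift]
  giving Anmiru sinoyal.
*kenogal is the unique common source.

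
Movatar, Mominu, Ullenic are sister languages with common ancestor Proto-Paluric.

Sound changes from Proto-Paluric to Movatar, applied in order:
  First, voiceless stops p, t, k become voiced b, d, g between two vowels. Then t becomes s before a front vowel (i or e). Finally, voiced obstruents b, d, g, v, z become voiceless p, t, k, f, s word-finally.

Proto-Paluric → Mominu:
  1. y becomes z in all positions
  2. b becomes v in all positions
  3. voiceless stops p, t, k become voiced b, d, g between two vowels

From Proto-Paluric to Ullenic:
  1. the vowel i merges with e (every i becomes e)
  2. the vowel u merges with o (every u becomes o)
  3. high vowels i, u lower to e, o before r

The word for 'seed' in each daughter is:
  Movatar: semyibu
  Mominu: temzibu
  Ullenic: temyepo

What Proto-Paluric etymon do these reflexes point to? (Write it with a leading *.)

Position 6: Movatar has b, Mominu has b, Ullenic has p. Ullenic preserves p here (none of its changes turn any other segment into p), so the proto-segment is *p.
Position 1: Movatar has s, Mominu has t, Ullenic has t. Mominu preserves t here (none of its changes turn any other segment into t), so the proto-segment is *t.
This points to *temyipu. Verify forward in each daughter:
Movatar: *temyipu
  temyipu → temyibu   [intervocalic voicing]
  temyibu → semyibu   [palatalisation]
  semyibu (rule 3 does not apply)
  giving Movatar semyibu.
Mominu: *temyipu
  temyipu → temzipu   [unconditioned shift]
  temzipu (rule 2 does not apply)
  temzipu → temzibu   [intervocalic voicing]
  giving Mominu temzibu.
Ullenic: start from *temyipu.
  rule 1 (vowel merger): temyipu → temyepu
  rule 2 (vowel merger): temyepu → temyepo
  rule 3: no change — temyepo
  ⇒ Ullenic temyepo
Only *temyipu yields all of Movatar semyibu, Mominu temzibu, Ullenic temyepo.

*temyipu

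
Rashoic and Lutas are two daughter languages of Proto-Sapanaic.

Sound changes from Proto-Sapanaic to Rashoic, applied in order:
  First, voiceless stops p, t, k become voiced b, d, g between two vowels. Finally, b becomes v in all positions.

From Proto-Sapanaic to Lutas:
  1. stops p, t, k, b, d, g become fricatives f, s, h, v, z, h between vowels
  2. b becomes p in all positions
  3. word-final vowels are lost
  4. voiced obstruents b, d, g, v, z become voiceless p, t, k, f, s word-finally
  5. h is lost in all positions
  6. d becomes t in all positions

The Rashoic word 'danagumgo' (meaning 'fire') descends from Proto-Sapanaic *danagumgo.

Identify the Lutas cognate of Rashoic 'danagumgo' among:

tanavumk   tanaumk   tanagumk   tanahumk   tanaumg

Lutas: start from *danagumgo.
  rule 1 (intervocalic lenition): danagumgo → danahumgo
  rule 2: no change — danahumgo
  rule 3 (apocope): danahumgo → danahumg
  rule 4 (final devoicing): danahumg → danahumk
  rule 5 (h-loss): danahumk → danaumk
  rule 6 (unconditioned shift): danaumk → tanaumk
  ⇒ Lutas tanaumk
Among the options, 'tanaumk' alone shows every Lutas change applied in order.

tanaumk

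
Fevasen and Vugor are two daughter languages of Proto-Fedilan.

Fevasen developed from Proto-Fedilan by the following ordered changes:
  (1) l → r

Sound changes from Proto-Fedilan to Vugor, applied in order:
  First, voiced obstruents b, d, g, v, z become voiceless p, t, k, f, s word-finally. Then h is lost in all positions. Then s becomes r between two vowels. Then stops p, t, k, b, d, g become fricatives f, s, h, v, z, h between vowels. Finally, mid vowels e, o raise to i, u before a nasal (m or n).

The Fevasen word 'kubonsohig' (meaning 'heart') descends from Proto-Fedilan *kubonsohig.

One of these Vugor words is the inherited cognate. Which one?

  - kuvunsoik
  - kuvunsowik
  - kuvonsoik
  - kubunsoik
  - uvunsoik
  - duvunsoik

Vugor: *kubonsohig > kubonsohik > kubonsoik > kuvonsoik > kuvunsoik  (by final devoicing, h-loss, intervocalic lenition, pre-nasal raising)
Among the options, 'kuvunsoik' alone shows every Vugor change applied in order.

kuvunsoik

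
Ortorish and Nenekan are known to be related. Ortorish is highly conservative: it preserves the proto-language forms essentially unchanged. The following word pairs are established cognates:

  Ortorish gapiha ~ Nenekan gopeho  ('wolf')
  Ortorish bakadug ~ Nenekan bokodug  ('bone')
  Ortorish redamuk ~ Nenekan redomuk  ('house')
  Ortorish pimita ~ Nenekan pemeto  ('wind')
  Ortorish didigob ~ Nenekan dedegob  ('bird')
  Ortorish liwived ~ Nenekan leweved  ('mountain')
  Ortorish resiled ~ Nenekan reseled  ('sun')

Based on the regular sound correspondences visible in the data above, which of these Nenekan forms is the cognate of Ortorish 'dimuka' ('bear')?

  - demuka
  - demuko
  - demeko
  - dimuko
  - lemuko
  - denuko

demuko

pimita ~ pemeto — Ortorish i corresponds to Nenekan e after a consonant, before a nasal.
gapiha ~ gopeho, pimita ~ pemeto — Ortorish a corresponds to Nenekan o word-finally.
Applying these to Ortorish 'dimuka':
  dimuka → demuka   (i→e after a consonant, before a nasal)
  demuka → demuko   (a→o word-finally)
So the Nenekan cognate is 'demuko'.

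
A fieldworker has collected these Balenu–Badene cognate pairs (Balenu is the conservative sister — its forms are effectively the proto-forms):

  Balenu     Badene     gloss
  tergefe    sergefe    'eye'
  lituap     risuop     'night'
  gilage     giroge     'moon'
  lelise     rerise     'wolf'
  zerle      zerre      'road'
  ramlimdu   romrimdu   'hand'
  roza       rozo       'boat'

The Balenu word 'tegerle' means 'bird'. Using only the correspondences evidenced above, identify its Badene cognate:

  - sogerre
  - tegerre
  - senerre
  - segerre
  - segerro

segerre

tergefe ~ sergefe — Balenu t corresponds to Badene s word-initially before a front vowel.
zerle ~ zerre — Balenu l corresponds to Badene r after a consonant, before a front vowel.
Applying these to Balenu 'tegerle':
  tegerle → segerle   (t→s word-initially before a front vowel)
  segerle → segerre   (l→r after a consonant, before a front vowel)
So the Badene cognate is 'segerre'.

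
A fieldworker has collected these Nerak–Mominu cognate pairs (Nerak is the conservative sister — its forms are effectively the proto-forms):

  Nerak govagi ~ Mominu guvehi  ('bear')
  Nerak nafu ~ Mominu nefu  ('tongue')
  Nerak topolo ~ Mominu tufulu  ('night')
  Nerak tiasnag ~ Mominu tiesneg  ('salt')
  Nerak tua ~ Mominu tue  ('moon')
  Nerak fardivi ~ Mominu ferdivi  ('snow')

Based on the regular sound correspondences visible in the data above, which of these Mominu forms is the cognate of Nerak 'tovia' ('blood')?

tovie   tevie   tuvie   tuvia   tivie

govagi ~ guvehi — Nerak o corresponds to Mominu u after a consonant, before a labial obstruent.
tua ~ tue — Nerak a corresponds to Mominu e word-finally.
Applying these to Nerak 'tovia':
  tovia → tuvia   (o→u after a consonant, before a labial obstruent)
  tuvia → tuvie   (a→e word-finally)
So the Mominu cognate is 'tuvie'.

tuvie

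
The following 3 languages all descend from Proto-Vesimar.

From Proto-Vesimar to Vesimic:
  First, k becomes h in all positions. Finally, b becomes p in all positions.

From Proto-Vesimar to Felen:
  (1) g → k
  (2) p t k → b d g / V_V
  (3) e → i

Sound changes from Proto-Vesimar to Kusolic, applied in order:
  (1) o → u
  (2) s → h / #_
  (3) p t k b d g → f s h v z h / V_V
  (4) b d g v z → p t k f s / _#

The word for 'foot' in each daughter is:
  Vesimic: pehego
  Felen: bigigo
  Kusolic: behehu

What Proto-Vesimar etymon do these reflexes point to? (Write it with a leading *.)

Position 2: Vesimic has e, Felen has i, Kusolic has e. Vesimic preserves e here (none of its changes turn any other segment into e), so the proto-segment is *e.
Position 6: Vesimic has o, Felen has o, Kusolic has u. Vesimic preserves o here (none of its changes turn any other segment into o), so the proto-segment is *o.
Position 3: Vesimic has h, Felen has g, Kusolic has h. Taking the neighbouring segments as reconstructed: Vesimic h could go back to *k or *h; Felen g could go back to *k or *g; Kusolic h could go back to *k or *g or *h — the one source consistent with every daughter is *k.
Verify the candidate proto-form against each daughter:
Vesimic: *bekego > behego > pehego  (by unconditioned shift, unconditioned shift)
Felen: start from *bekego.
  rule 1 (unconditioned shift): bekego → bekeko
  rule 2 (intervocalic voicing): bekeko → begego
  rule 3 (vowel merger): begego → bigigo
  ⇒ Felen bigigo
Kusolic: *bekego
  bekego → bekegu   [vowel merger]
  bekegu (rule 2 does not apply)
  bekegu → behehu   [intervocalic lenition]
  behehu (rule 4 does not apply)
  giving Kusolic behehu.
*bekego is the unique common source.

*bekego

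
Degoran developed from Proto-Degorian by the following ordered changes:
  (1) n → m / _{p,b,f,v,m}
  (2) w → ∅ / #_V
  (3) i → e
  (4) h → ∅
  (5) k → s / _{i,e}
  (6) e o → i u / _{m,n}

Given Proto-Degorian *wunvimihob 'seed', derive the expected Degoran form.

Degoran: start from *wunvimihob.
  rule 1 (nasal place assimilation): wunvimihob → wumvimihob
  rule 2 (glide loss): wumvimihob → umvimihob
  rule 3 (vowel merger): umvimihob → umvemehob
  rule 4 (h-loss): umvemehob → umvemeob
  rule 5: no change — umvemeob
  rule 6 (pre-nasal raising): umvemeob → umvimeob
  ⇒ Degoran umvimeob

umvimeob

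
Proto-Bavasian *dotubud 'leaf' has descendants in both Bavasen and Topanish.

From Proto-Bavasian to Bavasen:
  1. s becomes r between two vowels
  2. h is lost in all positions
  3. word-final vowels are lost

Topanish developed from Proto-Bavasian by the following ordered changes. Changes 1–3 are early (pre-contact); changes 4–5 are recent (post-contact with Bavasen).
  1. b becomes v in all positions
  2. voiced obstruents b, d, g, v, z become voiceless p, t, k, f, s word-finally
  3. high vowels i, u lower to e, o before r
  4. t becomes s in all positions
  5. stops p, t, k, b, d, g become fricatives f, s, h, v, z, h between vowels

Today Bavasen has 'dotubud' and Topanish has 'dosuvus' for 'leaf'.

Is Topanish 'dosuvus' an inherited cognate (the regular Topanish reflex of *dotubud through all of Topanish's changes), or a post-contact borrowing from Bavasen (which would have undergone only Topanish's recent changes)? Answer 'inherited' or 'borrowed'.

If inherited, *dotubud would pass through all of Topanish's changes:
Topanish: start from *dotubud.
  rule 1 (unconditioned shift): dotubud → dotuvud
  rule 2 (final devoicing): dotuvud → dotuvut
  rule 3: no change — dotuvut
  rule 4 (unconditioned shift): dotuvut → dosuvus
  rule 5: no change — dosuvus
  ⇒ Topanish dosuvus
If borrowed from Bavasen 'dotubud' after the early changes, it would undergo only the recent ones:
  rule 4 (unconditioned shift): dotubud → dosubud
  rule 5 (intervocalic lenition): dosubud → dosuvud
  ⇒ as a loan: dosuvud
Topanish 'dosuvus' matches the inherited outcome exactly, so it is an inherited cognate, not a loan.

inherited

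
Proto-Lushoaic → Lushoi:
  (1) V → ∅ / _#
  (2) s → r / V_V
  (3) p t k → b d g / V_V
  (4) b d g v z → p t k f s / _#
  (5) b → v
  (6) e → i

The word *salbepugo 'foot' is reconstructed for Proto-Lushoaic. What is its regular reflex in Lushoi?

salvivuk

Lushoi: *salbepugo > salbepug > salbebug > salbebuk > salvevuk > salvivuk  (by apocope, intervocalic voicing, final devoicing, unconditioned shift, vowel merger)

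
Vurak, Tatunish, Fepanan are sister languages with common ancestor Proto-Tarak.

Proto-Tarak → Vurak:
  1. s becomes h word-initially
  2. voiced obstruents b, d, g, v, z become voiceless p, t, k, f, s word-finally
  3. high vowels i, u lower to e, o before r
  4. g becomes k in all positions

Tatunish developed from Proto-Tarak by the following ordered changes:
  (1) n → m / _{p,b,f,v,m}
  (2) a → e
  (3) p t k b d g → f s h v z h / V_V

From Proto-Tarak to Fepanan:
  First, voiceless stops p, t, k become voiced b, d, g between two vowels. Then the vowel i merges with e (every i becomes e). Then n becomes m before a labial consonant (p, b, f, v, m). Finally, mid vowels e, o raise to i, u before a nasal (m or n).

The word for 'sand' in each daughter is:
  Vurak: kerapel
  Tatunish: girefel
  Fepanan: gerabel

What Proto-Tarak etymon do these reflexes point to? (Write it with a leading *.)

*girapel

Position 5: Vurak has p, Tatunish has f, Fepanan has b. Taking the neighbouring segments as reconstructed: Vurak p can only go back to *p; Tatunish f could go back to *p or *f; Fepanan b could go back to *p or *b — the one source consistent with every daughter is *p.
Position 2: Vurak has e, Tatunish has i, Fepanan has e. Tatunish preserves i here (none of its changes turn any other segment into i), so the proto-segment is *i.
Continuing position by position gives *girapel; check it forward:
Vurak: *girapel > gerapel > kerapel  (by pre-rhotic lowering, unconditioned shift)
Tatunish: *girapel > girepel > girefel  (by vowel merger, intervocalic lenition)
Fepanan: *girapel > girabel > gerabel  (by intervocalic voicing, vowel merger)
Only *girapel yields all of Vurak kerapel, Tatunish girefel, Fepanan gerabel.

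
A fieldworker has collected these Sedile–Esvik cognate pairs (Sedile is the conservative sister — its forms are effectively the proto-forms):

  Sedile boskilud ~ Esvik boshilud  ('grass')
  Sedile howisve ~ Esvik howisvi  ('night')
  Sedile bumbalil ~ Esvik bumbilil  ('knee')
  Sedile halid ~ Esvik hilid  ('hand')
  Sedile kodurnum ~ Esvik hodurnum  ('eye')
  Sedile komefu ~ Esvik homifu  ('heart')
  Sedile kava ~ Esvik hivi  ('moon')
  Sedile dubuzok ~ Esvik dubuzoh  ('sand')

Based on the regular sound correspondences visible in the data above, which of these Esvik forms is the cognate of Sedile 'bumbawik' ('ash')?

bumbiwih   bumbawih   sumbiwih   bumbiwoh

bumbalil ~ bumbilil, halid ~ hilid — Sedile a corresponds to Esvik i after a consonant, before a consonant other than r, m, n, p, b, f, v.
dubuzok ~ dubuzoh — Sedile k corresponds to Esvik h word-finally.
Applying these to Sedile 'bumbawik':
  bumbawik → bumbiwik   (a→i after a consonant, before a consonant other than r, m, n, p, b, f, v)
  bumbiwik → bumbiwih   (k→h word-finally)
So the Esvik cognate is 'bumbiwih'.

bumbiwih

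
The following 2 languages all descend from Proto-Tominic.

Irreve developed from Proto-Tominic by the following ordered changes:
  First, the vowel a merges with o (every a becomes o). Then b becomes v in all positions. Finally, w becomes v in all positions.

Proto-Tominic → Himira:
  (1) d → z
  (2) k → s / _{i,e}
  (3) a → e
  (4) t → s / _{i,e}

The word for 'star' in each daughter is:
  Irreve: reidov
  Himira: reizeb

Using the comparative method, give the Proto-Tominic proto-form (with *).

Position 6: Irreve has v, Himira has b. Himira preserves b here (none of its changes turn any other segment into b), so the proto-segment is *b.
Position 4: Irreve has d, Himira has z. Irreve preserves d here (none of its changes turn any other segment into d), so the proto-segment is *d.
Verify the candidate proto-form against each daughter:
Irreve: start from *reidab.
  rule 1 (vowel merger): reidab → reidob
  rule 2 (unconditioned shift): reidob → reidov
  rule 3: no change — reidov
  ⇒ Irreve reidov
Himira: *reidab
  reidab → reizab   [unconditioned shift]
  reizab (rule 2 does not apply)
  reizab → reizeb   [vowel merger]
  reizeb (rule 4 does not apply)
  giving Himira reizeb.
No other proto-form is consistent with every reflex, so the reconstruction is *reidab.

*reidab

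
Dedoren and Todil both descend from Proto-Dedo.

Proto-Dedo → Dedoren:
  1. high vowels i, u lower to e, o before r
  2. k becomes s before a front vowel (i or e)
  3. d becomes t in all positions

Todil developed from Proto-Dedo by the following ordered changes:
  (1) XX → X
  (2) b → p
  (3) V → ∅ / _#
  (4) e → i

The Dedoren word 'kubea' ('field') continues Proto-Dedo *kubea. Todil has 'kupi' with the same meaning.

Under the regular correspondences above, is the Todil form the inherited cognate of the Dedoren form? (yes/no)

Derive the expected Todil reflex of *kubea:
Todil: *kubea > kupea > kupe > kupi  (by unconditioned shift, apocope, vowel merger)
Todil 'kupi' matches the regular reflex exactly, so the pair is cognate.

yes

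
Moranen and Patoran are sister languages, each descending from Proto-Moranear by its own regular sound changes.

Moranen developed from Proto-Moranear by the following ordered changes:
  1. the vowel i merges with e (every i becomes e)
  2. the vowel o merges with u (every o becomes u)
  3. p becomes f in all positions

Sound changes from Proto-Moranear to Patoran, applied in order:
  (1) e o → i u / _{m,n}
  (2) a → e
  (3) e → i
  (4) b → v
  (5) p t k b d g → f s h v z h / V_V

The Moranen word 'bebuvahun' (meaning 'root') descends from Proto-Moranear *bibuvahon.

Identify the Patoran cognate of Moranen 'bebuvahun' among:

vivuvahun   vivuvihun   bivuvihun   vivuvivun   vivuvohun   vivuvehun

Patoran: *bibuvahon
  bibuvahon → bibuvahun   [pre-nasal raising]
  bibuvahun → bibuvehun   [vowel merger]
  bibuvehun → bibuvihun   [vowel merger]
  bibuvihun → vivuvihun   [unconditioned shift]
  vivuvihun (rule 5 does not apply)
  giving Patoran vivuvihun.
Only 'vivuvihun' matches the regular Patoran development of *bibuvahon.

vivuvihun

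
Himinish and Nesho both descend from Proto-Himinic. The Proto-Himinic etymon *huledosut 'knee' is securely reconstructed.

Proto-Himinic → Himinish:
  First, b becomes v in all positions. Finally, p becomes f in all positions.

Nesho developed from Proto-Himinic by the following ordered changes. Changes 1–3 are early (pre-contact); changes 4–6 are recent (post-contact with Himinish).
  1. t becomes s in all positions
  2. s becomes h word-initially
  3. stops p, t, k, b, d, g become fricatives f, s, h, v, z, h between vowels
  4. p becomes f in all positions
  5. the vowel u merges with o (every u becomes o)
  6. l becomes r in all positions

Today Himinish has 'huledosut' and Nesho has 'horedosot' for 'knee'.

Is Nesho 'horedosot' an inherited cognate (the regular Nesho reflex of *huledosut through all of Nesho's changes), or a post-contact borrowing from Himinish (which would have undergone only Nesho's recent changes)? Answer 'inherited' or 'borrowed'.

borrowed

If inherited, *huledosut would pass through all of Nesho's changes:
Nesho: *huledosut > huledosus > hulezosus > holezosos > horezosos  (by unconditioned shift, intervocalic lenition, vowel merger, unconditioned shift)
If borrowed from Himinish 'huledosut' after the early changes, it would undergo only the recent ones:
  rule 4 (unconditioned shift): no change (huledosut)
  rule 5 (vowel merger): huledosut → holedosot
  rule 6 (unconditioned shift): holedosot → horedosot
  ⇒ as a loan: horedosot
Nesho 'horedosot' matches the loan outcome 'horedosot', not the inherited 'horezosos' — it skipped the early Nesho changes, so it was borrowed from Himinish.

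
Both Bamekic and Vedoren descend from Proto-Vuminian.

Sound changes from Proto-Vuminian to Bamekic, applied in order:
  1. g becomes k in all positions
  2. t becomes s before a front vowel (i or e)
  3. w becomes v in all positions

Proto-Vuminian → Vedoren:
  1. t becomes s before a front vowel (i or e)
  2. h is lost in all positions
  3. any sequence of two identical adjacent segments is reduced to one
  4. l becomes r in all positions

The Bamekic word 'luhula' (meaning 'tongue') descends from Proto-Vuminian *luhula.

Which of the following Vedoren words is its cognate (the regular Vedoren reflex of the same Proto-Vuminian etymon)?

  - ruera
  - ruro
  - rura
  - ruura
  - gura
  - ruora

Vedoren: *luhula
  luhula (rule 1 does not apply)
  luhula → luula   [h-loss]
  luula → lula   [degemination]
  lula → rura   [unconditioned shift]
  giving Vedoren rura.
The other candidates each miss or misapply at least one Vedoren change.

rura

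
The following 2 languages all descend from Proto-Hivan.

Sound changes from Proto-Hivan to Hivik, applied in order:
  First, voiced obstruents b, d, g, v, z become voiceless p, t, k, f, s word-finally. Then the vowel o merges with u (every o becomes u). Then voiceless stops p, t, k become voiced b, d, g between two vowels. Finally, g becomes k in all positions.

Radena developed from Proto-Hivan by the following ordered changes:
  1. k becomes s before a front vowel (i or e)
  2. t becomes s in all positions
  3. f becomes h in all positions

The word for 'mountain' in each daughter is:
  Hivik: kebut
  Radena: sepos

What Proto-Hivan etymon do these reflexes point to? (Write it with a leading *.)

Position 5: Hivik has t, Radena has s. Taking the neighbouring segments as reconstructed: Hivik t could go back to *t or *d; Radena s could go back to *t or *s — the one source consistent with every daughter is *t.
Position 1: Hivik has k, Radena has s. Taking the neighbouring segments as reconstructed: Hivik k could go back to *k or *g; Radena s could go back to *t or *k or *s — the one source consistent with every daughter is *k.
Position 3: Hivik has b, Radena has p. Radena preserves p here (none of its changes turn any other segment into p), so the proto-segment is *p.
This points to *kepot. Verify forward in each daughter:
Hivik: *kepot
  kepot (rule 1 does not apply)
  kepot → keput   [vowel merger]
  keput → kebut   [intervocalic voicing]
  kebut (rule 4 does not apply)
  giving Hivik kebut.
Radena: start from *kepot.
  rule 1 (palatalisation): kepot → sepot
  rule 2 (unconditioned shift): sepot → sepos
  rule 3: no change — sepos
  ⇒ Radena sepos
Only *kepot yields all of Hivik kebut, Radena sepos.

*kepot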